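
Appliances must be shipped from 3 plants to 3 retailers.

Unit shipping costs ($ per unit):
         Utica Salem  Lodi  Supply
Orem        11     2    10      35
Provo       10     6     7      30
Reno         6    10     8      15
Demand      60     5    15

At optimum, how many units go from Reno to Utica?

Optimal shipments:
  Orem to Utica: 30 × $11 = $330
  Orem to Salem: 5 × $2 = $10
  Provo to Utica: 15 × $10 = $150
  Provo to Lodi: 15 × $7 = $105
  Reno to Utica: 15 × $6 = $90
Total cost = $685.
So Reno→Utica carries 15 units.

15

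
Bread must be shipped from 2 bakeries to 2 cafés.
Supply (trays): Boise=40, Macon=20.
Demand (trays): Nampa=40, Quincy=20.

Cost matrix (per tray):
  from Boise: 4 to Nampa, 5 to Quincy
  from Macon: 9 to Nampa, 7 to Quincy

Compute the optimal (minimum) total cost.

300

A cheapest plan:
  Boise->Nampa: 40 × 4 = 160
  Macon->Quincy: 20 × 7 = 140
Total = 160 + 140 = 300.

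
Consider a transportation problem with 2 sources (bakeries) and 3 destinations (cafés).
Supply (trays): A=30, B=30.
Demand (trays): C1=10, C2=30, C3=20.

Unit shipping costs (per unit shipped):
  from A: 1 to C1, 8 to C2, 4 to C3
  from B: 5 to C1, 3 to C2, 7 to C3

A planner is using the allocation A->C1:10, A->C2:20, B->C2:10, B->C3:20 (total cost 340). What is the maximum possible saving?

160

Current plan cost = 10·1 + 20·8 + 10·3 + 20·7 = 340.
Optimal plan:
  A to C1: 10 trays
  A to C3: 20 trays
  B to C2: 30 trays
Optimal cost = 180.
Saving = 340 − 180 = 160.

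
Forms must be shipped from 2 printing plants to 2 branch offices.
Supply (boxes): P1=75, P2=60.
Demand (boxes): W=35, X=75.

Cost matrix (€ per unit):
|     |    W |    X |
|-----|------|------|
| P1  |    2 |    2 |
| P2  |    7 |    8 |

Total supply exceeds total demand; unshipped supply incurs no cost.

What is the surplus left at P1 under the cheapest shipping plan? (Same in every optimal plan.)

Minimum-cost shipments:
  P1→X: 75 boxes
  P2→W: 35 boxes
Total cost = €395.
P1 ships 75 of its 75, leaving 0.

0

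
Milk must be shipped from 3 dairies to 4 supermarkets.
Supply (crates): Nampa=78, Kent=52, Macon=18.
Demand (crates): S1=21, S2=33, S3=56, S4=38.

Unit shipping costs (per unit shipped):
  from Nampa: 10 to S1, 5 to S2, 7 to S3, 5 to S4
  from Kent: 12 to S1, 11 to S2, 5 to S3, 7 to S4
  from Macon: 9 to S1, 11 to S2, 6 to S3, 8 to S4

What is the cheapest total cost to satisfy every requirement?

A cheapest plan:
  Nampa to S1: 3 × 10 = 30
  Nampa to S2: 33 × 5 = 165
  Nampa to S3: 4 × 7 = 28
  Nampa to S4: 38 × 5 = 190
  Kent to S3: 52 × 5 = 260
  Macon to S1: 18 × 9 = 162
Total = 30 + 165 + 28 + 190 + 260 + 162 = 835.

835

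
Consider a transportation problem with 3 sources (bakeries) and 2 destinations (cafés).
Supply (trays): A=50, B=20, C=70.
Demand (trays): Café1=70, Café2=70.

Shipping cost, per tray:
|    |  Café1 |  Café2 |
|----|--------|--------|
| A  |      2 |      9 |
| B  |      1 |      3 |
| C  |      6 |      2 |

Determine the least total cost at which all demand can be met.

An optimal shipping plan:
  A to Café1: 50 × 2 = 100
  B to Café1: 20 × 1 = 20
  C to Café2: 70 × 2 = 140
Total = 100 + 20 + 140 = 260.

260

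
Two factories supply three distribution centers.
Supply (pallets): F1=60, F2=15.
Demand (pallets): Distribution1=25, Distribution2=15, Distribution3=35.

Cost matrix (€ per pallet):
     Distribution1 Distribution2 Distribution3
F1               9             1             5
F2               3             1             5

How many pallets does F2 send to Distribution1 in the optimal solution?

15

The minimum-cost plan:
  F1–Distribution1: 10 pallets
  F1–Distribution2: 15 pallets
  F1–Distribution3: 35 pallets
  F2–Distribution1: 15 pallets
Total cost = €325.
So F2→Distribution1 carries 15 pallets.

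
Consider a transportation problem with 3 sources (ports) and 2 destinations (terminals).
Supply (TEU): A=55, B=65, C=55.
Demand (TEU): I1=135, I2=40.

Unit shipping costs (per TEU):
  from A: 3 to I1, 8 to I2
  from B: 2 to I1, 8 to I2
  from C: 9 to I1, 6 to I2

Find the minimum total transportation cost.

A cheapest plan:
  A->I1: 55 × 3 = 165
  B->I1: 65 × 2 = 130
  C->I1: 15 × 9 = 135
  C->I2: 40 × 6 = 240
Total = 165 + 130 + 135 + 240 = 670.
(Supply check: A ships 55; B ships 65; C ships 55.)

670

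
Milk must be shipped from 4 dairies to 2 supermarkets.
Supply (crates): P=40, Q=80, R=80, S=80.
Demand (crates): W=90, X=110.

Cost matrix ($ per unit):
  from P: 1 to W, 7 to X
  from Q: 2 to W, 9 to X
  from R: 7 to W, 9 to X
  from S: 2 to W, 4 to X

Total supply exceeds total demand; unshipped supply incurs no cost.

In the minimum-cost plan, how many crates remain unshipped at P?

0

Minimum-cost shipments:
  P–W: 10 crates
  P–X: 30 crates
  Q–W: 80 crates
  S–X: 80 crates
Total cost = $700.
P ships 40 of its 40, leaving 0.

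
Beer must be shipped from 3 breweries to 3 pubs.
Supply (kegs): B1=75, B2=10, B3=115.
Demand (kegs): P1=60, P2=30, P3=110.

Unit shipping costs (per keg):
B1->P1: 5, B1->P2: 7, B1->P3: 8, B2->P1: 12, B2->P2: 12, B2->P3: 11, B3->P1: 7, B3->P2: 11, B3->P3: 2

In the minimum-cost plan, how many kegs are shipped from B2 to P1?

Solving gives:
  B1->P1: 55 × 5 = 275
  B1->P2: 20 × 7 = 140
  B2->P2: 10 × 12 = 120
  B3->P1: 5 × 7 = 35
  B3->P3: 110 × 2 = 220
Total cost = 790.
The route B2→P1 is not used.

0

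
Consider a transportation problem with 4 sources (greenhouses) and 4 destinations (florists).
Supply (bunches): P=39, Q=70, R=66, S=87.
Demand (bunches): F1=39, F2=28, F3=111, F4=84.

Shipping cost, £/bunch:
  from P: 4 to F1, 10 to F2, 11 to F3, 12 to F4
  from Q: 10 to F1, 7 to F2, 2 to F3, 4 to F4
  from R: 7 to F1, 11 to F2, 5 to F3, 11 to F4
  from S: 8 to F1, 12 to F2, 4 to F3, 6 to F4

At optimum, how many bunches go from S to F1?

0

Optimal shipments:
  P->F1: 39 bunches
  Q->F2: 28 bunches
  Q->F4: 42 bunches
  R->F3: 66 bunches
  S->F3: 45 bunches
  S->F4: 42 bunches
Total cost = £1282.
The route S→F1 is not used.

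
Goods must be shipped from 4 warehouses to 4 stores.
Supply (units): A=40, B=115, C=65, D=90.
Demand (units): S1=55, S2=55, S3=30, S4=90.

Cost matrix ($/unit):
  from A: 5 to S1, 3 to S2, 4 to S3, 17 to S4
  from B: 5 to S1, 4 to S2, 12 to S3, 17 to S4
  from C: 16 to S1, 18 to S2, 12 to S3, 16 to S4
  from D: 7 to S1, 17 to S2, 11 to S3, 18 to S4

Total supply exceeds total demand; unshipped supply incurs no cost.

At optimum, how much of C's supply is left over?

0

Minimum-cost shipments:
  A->S2: 10 units
  A->S3: 30 units
  B->S1: 55 units
  B->S2: 45 units
  B->S4: 15 units
  C->S4: 65 units
  D->S4: 10 units
Total cost = $2080.
C ships 65 of its 65, leaving 0.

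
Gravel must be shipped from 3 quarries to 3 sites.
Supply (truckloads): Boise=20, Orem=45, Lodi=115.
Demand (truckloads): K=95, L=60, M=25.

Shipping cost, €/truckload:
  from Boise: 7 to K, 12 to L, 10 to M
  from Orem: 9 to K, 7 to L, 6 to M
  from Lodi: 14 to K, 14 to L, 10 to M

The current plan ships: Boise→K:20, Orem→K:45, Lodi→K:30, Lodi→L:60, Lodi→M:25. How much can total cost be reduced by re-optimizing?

Current plan cost = 20·7 + 45·9 + 30·14 + 60·14 + 25·10 = €2055.
Optimal plan:
  Boise to K: 20 × €7 = €140
  Orem to L: 45 × €7 = €315
  Lodi to K: 75 × €14 = €1050
  Lodi to L: 15 × €14 = €210
  Lodi to M: 25 × €10 = €250
Optimal cost = €1965.
Saving = 2055 − 1965 = €90.

90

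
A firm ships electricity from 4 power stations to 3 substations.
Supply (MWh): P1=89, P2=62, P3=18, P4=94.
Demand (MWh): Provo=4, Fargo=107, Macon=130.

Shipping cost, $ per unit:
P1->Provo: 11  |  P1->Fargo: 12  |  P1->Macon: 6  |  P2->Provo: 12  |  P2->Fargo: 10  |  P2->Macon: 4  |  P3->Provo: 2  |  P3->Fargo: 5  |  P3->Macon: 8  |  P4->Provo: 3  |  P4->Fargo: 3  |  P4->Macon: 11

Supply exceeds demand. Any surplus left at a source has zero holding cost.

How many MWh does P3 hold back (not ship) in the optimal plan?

Minimum-cost shipments:
  P1 to Macon: 68 MWh
  P2 to Macon: 62 MWh
  P3 to Provo: 4 MWh
  P3 to Fargo: 13 MWh
  P4 to Fargo: 94 MWh
Total cost = $1011.
P3 ships 17 of its 18, leaving 1.

1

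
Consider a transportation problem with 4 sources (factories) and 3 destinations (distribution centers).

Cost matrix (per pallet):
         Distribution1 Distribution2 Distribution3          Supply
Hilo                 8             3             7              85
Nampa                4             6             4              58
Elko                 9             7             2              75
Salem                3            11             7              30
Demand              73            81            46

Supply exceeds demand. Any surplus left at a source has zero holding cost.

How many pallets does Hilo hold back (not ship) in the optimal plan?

4

An optimal plan:
  Hilo→Distribution2: 81 × 3 = 243
  Nampa→Distribution1: 43 × 4 = 172
  Elko→Distribution3: 46 × 2 = 92
  Salem→Distribution1: 30 × 3 = 90
Total cost = 597.
Hilo ships 81 of its 85, leaving 4.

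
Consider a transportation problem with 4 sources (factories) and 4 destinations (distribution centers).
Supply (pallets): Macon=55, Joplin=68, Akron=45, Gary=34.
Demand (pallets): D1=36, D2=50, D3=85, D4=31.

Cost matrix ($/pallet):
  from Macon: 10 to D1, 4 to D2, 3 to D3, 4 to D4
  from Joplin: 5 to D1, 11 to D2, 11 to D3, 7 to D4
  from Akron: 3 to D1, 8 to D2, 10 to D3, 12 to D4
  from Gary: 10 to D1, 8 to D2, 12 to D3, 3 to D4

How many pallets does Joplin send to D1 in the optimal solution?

Optimal shipments:
  Macon→D3: 55 pallets
  Joplin→D1: 36 pallets
  Joplin→D2: 2 pallets
  Joplin→D3: 30 pallets
  Akron→D2: 45 pallets
  Gary→D2: 3 pallets
  Gary→D4: 31 pallets
Total cost = $1174.
So Joplin→D1 carries 36 pallets.

36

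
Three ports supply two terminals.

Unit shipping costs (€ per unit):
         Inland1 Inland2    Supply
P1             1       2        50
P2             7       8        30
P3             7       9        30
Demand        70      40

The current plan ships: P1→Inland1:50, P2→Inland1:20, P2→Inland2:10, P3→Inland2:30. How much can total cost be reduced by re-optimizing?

Current plan cost = 50·1 + 20·7 + 10·8 + 30·9 = €540.
Optimal plan:
  P1–Inland1: 10 × €1 = €10
  P1–Inland2: 40 × €2 = €80
  P2–Inland1: 30 × €7 = €210
  P3–Inland1: 30 × €7 = €210
Optimal cost = €510.
Saving = 540 − 510 = €30.

30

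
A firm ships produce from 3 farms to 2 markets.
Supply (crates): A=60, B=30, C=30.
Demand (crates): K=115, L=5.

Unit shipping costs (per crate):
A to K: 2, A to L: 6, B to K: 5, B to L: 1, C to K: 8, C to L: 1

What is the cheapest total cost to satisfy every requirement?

475

Optimal allocation:
  A->K: 60 crates
  B->K: 30 crates
  C->K: 25 crates
  C->L: 5 crates
Total cost = 475.
(Supply check: A ships 60; B ships 30; C ships 30.)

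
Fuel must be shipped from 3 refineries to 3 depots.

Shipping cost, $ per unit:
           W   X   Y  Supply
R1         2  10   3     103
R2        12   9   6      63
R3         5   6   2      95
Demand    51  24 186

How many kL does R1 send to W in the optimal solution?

Solving gives:
  R1–W: 51 × $2 = $102
  R1–Y: 52 × $3 = $156
  R2–X: 24 × $9 = $216
  R2–Y: 39 × $6 = $234
  R3–Y: 95 × $2 = $190
Total cost = $898.
So R1→W carries 51 kL.

51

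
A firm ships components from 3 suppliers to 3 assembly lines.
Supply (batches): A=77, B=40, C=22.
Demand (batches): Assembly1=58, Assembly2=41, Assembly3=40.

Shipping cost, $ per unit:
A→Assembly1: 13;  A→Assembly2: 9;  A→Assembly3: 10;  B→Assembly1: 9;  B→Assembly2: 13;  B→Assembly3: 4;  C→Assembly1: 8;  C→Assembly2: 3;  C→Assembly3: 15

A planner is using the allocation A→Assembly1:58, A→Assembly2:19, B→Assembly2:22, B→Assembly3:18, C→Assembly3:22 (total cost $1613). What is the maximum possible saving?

Current plan cost = 58·13 + 19·9 + 22·13 + 18·4 + 22·15 = $1613.
Optimal plan:
  A→Assembly1: 58 × $13 = $754
  A→Assembly2: 19 × $9 = $171
  B→Assembly3: 40 × $4 = $160
  C→Assembly2: 22 × $3 = $66
Optimal cost = $1151.
Saving = 1613 − 1151 = $462.

462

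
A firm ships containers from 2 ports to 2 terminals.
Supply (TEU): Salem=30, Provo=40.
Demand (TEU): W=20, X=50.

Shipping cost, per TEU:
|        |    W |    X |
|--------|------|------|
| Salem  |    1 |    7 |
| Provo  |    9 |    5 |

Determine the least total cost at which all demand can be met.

One minimum-cost allocation:
  Salem–W: 20 TEU
  Salem–X: 10 TEU
  Provo–X: 40 TEU
Total cost = 290.

290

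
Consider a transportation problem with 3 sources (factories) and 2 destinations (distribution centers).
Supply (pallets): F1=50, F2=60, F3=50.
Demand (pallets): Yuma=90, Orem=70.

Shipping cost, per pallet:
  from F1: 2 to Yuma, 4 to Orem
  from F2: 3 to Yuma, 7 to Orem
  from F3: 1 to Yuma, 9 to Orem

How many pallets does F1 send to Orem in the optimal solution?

50

Solving gives:
  F1 to Orem: 50 × 4 = 200
  F2 to Yuma: 40 × 3 = 120
  F2 to Orem: 20 × 7 = 140
  F3 to Yuma: 50 × 1 = 50
Total cost = 510.
So F1→Orem carries 50 pallets.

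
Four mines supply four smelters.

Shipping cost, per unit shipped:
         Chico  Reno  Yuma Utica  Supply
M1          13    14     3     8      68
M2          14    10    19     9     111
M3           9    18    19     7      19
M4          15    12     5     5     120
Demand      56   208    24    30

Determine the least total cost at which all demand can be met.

3162

A cheapest plan:
  M1 to Chico: 37 × 13 = 481
  M1 to Reno: 7 × 14 = 98
  M1 to Yuma: 24 × 3 = 72
  M2 to Reno: 111 × 10 = 1110
  M3 to Chico: 19 × 9 = 171
  M4 to Reno: 90 × 12 = 1080
  M4 to Utica: 30 × 5 = 150
Total = 481 + 98 + 72 + 1110 + 171 + 1080 + 150 = 3162.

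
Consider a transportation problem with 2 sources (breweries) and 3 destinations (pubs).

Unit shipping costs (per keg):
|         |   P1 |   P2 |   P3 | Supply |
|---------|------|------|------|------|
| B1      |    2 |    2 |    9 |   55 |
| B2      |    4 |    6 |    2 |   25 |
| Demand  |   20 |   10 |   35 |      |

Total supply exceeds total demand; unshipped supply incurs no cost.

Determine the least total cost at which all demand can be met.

Optimal allocation:
  B1 to P1: 20 × 2 = 40
  B1 to P2: 10 × 2 = 20
  B1 to P3: 10 × 9 = 90
  B2 to P3: 25 × 2 = 50
Total = 40 + 20 + 90 + 50 = 200.

200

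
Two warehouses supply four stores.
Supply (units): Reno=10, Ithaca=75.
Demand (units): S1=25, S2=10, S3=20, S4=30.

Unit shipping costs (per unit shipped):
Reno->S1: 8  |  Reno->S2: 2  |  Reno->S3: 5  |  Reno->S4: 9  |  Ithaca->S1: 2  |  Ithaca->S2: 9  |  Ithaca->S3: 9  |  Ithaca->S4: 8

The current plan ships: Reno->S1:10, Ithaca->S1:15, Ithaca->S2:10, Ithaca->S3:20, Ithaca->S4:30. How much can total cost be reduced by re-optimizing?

Current plan cost = 10·8 + 15·2 + 10·9 + 20·9 + 30·8 = 620.
Optimal plan:
  Reno→S2: 10 × 2 = 20
  Ithaca→S1: 25 × 2 = 50
  Ithaca→S3: 20 × 9 = 180
  Ithaca→S4: 30 × 8 = 240
Optimal cost = 490.
Saving = 620 − 490 = 130.

130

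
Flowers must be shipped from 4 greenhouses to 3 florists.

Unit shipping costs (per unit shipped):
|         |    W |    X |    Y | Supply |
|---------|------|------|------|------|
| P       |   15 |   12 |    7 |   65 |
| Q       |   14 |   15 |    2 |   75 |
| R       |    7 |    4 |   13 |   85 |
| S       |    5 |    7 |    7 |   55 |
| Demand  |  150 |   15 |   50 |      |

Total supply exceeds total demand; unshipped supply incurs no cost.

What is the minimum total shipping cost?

Optimal allocation:
  Q to W: 25 × 14 = 350
  Q to Y: 50 × 2 = 100
  R to W: 70 × 7 = 490
  R to X: 15 × 4 = 60
  S to W: 55 × 5 = 275
Total = 350 + 100 + 490 + 60 + 275 = 1275.
(Supply check: P ships 0; Q ships 75; R ships 85; S ships 55.)

1275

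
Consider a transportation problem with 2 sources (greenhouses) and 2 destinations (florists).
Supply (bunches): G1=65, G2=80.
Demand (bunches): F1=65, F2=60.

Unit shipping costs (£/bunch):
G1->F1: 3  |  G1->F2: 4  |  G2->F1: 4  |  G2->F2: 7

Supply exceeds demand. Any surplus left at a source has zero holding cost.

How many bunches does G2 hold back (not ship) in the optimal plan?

20

An optimal plan:
  G1→F1: 5 × £3 = £15
  G1→F2: 60 × £4 = £240
  G2→F1: 60 × £4 = £240
Total cost = £495.
G2 ships 60 of its 80, leaving 20.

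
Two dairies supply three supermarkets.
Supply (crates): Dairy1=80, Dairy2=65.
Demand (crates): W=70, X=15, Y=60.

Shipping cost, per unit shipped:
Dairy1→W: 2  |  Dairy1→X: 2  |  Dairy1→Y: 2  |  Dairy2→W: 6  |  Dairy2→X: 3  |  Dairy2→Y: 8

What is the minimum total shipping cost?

One minimum-cost allocation:
  Dairy1–W: 20 × 2 = 40
  Dairy1–Y: 60 × 2 = 120
  Dairy2–W: 50 × 6 = 300
  Dairy2–X: 15 × 3 = 45
Total = 40 + 120 + 300 + 45 = 505.

505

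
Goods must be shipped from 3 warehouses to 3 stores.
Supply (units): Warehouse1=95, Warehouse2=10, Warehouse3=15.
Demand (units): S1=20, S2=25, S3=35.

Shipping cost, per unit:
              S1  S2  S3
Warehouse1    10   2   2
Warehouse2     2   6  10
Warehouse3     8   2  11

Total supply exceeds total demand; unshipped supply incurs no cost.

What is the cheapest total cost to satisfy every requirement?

An optimal shipping plan:
  Warehouse1->S2: 25 units
  Warehouse1->S3: 35 units
  Warehouse2->S1: 10 units
  Warehouse3->S1: 10 units
Total cost = 220.
(Supply check: Warehouse1 ships 60; Warehouse2 ships 10; Warehouse3 ships 10.)

220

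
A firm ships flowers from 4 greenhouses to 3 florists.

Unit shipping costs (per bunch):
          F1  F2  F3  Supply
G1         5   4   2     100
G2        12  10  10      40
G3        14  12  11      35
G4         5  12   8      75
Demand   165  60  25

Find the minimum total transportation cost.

1650

Optimal allocation:
  G1->F1: 75 bunches
  G1->F3: 25 bunches
  G2->F2: 40 bunches
  G3->F1: 15 bunches
  G3->F2: 20 bunches
  G4->F1: 75 bunches
Total cost = 1650.
(Supply check: G1 ships 100; G2 ships 40; G3 ships 35; G4 ships 75.)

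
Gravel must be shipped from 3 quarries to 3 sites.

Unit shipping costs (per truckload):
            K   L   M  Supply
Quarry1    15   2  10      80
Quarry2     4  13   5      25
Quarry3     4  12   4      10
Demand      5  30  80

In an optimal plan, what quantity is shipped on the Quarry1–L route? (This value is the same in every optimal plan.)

Solving gives:
  Quarry1→L: 30 × 2 = 60
  Quarry1→M: 50 × 10 = 500
  Quarry2→K: 5 × 4 = 20
  Quarry2→M: 20 × 5 = 100
  Quarry3→M: 10 × 4 = 40
Total cost = 720.
So Quarry1→L carries 30 truckloads.

30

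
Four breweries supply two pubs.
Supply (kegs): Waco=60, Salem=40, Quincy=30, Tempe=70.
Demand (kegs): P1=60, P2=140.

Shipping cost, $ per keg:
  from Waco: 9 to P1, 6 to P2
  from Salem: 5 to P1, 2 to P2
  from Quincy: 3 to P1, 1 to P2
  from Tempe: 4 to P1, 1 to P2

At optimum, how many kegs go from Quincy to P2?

0

The minimum-cost plan:
  Waco to P2: 60 × $6 = $360
  Salem to P2: 40 × $2 = $80
  Quincy to P1: 30 × $3 = $90
  Tempe to P1: 30 × $4 = $120
  Tempe to P2: 40 × $1 = $40
Total cost = $690.
The route Quincy→P2 is not used.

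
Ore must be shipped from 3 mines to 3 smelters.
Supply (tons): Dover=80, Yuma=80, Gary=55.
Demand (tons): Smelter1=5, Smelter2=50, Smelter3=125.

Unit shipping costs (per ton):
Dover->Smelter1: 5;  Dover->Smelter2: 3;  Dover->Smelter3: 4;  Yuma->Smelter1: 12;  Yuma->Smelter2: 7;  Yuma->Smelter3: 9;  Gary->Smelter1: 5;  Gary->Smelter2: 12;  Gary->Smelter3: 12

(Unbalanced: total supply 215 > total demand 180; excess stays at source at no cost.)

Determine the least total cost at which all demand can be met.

Optimal allocation:
  Dover to Smelter3: 80 × 4 = 320
  Yuma to Smelter2: 50 × 7 = 350
  Yuma to Smelter3: 30 × 9 = 270
  Gary to Smelter1: 5 × 5 = 25
  Gary to Smelter3: 15 × 12 = 180
Total = 320 + 350 + 270 + 25 + 180 = 1145.

1145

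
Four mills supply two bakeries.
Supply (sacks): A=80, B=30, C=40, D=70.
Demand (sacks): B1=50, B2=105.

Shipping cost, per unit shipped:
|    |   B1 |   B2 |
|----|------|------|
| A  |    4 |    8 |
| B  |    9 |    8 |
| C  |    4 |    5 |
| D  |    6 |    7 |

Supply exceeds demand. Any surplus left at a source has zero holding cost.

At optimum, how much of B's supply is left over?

30

Minimum-cost shipments:
  A–B1: 50 × 4 = 200
  C–B2: 40 × 5 = 200
  D–B2: 65 × 7 = 455
Total cost = 855.
B ships 0 of its 30, leaving 30.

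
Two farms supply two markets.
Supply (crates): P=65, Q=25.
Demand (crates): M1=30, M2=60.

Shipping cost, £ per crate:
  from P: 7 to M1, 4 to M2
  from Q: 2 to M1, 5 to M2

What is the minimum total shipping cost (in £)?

325

Optimal allocation:
  P→M1: 5 × £7 = £35
  P→M2: 60 × £4 = £240
  Q→M1: 25 × £2 = £50
Total = 35 + 240 + 50 = £325.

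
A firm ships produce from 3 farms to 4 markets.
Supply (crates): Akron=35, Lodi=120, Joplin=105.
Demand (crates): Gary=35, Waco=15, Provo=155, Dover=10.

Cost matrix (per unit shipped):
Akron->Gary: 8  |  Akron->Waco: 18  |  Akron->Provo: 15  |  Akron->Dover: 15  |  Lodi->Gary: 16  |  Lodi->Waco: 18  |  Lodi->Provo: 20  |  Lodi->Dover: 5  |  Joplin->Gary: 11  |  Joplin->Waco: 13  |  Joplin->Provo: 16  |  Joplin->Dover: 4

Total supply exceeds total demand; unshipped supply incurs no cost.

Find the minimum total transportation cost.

Optimal allocation:
  Akron to Gary: 35 × 8 = 280
  Lodi to Provo: 65 × 20 = 1300
  Lodi to Dover: 10 × 5 = 50
  Joplin to Waco: 15 × 13 = 195
  Joplin to Provo: 90 × 16 = 1440
Total = 280 + 1300 + 50 + 195 + 1440 = 3265.
(Supply check: Akron ships 35; Lodi ships 75; Joplin ships 105.)

3265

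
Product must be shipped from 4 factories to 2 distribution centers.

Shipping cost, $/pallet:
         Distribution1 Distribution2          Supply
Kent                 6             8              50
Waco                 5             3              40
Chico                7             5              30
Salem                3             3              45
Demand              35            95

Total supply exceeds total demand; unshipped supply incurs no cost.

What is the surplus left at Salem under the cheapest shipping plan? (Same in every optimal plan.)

An optimal plan:
  Kent to Distribution1: 15 × $6 = $90
  Waco to Distribution2: 40 × $3 = $120
  Chico to Distribution2: 30 × $5 = $150
  Salem to Distribution1: 20 × $3 = $60
  Salem to Distribution2: 25 × $3 = $75
Total cost = $495.
Salem ships 45 of its 45, leaving 0.

0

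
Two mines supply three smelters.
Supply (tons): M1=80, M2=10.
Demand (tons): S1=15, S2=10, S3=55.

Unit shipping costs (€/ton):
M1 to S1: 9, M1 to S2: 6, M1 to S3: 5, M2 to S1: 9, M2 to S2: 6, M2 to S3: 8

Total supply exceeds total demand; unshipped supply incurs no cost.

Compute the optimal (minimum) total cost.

470

Optimal allocation:
  M1→S1: 5 tons
  M1→S2: 10 tons
  M1→S3: 55 tons
  M2→S1: 10 tons
Total cost = €470.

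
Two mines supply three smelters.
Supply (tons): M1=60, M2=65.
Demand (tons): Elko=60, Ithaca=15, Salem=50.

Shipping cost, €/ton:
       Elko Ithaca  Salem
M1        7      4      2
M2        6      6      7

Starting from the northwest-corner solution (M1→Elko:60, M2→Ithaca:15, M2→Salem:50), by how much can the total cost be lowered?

330

Current plan cost = 60·7 + 15·6 + 50·7 = €860.
Optimal plan:
  M1–Ithaca: 10 tons
  M1–Salem: 50 tons
  M2–Elko: 60 tons
  M2–Ithaca: 5 tons
Optimal cost = €530.
Saving = 860 − 530 = €330.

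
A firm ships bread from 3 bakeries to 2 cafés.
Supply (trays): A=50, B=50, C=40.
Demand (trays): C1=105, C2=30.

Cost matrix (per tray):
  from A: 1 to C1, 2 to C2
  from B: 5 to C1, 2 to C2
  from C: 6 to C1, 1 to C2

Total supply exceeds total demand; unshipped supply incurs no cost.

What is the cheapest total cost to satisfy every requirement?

360

A cheapest plan:
  A->C1: 50 trays
  B->C1: 50 trays
  C->C1: 5 trays
  C->C2: 30 trays
Total cost = 360.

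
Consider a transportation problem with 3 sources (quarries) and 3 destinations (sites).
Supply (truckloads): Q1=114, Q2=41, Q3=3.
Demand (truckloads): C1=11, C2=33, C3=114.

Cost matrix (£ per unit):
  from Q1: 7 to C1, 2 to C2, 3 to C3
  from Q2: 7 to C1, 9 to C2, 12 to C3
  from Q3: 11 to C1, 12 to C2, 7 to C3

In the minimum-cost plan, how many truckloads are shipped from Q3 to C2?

0

Optimal shipments:
  Q1–C2: 3 truckloads
  Q1–C3: 111 truckloads
  Q2–C1: 11 truckloads
  Q2–C2: 30 truckloads
  Q3–C3: 3 truckloads
Total cost = £707.
The route Q3→C2 is not used.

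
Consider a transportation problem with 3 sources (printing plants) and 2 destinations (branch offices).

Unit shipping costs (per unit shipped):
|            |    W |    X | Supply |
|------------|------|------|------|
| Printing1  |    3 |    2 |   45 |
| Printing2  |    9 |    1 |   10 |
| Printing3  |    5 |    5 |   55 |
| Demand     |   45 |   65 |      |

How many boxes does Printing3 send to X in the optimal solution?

10

Solving gives:
  Printing1→X: 45 × 2 = 90
  Printing2→X: 10 × 1 = 10
  Printing3→W: 45 × 5 = 225
  Printing3→X: 10 × 5 = 50
Total cost = 375.
So Printing3→X carries 10 boxes.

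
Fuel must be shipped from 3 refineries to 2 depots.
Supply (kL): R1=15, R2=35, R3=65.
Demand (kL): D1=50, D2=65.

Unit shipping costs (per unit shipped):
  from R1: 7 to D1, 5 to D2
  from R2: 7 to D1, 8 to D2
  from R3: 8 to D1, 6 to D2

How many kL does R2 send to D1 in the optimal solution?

Solving gives:
  R1->D1: 15 × 7 = 105
  R2->D1: 35 × 7 = 245
  R3->D2: 65 × 6 = 390
Total cost = 740.
So R2→D1 carries 35 kL.

35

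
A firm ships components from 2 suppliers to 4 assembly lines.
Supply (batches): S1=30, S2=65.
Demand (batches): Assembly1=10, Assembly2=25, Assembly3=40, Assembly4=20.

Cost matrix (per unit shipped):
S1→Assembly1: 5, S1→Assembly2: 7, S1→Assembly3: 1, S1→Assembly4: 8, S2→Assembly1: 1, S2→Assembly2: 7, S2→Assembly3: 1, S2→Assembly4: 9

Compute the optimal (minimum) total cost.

385

An optimal shipping plan:
  S1->Assembly3: 10 batches
  S1->Assembly4: 20 batches
  S2->Assembly1: 10 batches
  S2->Assembly2: 25 batches
  S2->Assembly3: 30 batches
Total cost = 385.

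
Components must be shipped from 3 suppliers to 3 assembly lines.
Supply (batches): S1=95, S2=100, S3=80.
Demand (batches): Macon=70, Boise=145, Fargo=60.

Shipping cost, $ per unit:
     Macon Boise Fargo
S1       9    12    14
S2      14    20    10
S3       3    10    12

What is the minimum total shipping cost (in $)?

2850

A cheapest plan:
  S1–Boise: 95 batches
  S2–Boise: 40 batches
  S2–Fargo: 60 batches
  S3–Macon: 70 batches
  S3–Boise: 10 batches
Total cost = $2850.
(Supply check: S1 ships 95; S2 ships 100; S3 ships 80.)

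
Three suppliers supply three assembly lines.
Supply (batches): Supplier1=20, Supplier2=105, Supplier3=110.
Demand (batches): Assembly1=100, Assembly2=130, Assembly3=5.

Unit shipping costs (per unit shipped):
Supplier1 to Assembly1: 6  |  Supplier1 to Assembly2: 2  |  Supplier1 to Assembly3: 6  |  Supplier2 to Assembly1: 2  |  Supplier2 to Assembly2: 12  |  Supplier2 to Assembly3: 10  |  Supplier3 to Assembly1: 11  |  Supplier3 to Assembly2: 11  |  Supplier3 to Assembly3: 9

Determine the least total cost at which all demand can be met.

1500

Optimal allocation:
  Supplier1->Assembly2: 20 × 2 = 40
  Supplier2->Assembly1: 100 × 2 = 200
  Supplier2->Assembly3: 5 × 10 = 50
  Supplier3->Assembly2: 110 × 11 = 1210
Total = 40 + 200 + 50 + 1210 = 1500.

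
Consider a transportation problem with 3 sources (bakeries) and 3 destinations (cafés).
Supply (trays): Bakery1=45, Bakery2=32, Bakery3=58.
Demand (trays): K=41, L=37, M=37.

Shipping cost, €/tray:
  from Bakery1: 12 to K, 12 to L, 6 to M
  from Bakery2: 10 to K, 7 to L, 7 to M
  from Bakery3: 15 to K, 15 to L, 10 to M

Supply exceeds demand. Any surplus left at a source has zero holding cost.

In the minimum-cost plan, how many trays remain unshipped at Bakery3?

An optimal plan:
  Bakery1–K: 3 × €12 = €36
  Bakery1–L: 5 × €12 = €60
  Bakery1–M: 37 × €6 = €222
  Bakery2–L: 32 × €7 = €224
  Bakery3–K: 38 × €15 = €570
Total cost = €1112.
Bakery3 ships 38 of its 58, leaving 20.

20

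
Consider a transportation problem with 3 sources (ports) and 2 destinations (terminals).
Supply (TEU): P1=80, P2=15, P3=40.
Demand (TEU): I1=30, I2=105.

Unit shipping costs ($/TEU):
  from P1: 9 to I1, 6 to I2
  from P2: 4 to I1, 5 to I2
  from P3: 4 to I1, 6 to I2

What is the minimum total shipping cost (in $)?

Optimal allocation:
  P1→I2: 80 × $6 = $480
  P2→I2: 15 × $5 = $75
  P3→I1: 30 × $4 = $120
  P3→I2: 10 × $6 = $60
Total = 480 + 75 + 120 + 60 = $735.

735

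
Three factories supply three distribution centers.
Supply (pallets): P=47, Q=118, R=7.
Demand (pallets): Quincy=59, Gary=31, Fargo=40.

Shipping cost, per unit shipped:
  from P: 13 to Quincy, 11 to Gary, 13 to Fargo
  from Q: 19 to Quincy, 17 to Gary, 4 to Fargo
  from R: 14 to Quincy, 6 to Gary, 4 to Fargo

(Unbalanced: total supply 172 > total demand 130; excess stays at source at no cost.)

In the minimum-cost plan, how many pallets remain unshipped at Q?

42

An optimal plan:
  P→Quincy: 23 × 13 = 299
  P→Gary: 24 × 11 = 264
  Q→Quincy: 36 × 19 = 684
  Q→Fargo: 40 × 4 = 160
  R→Gary: 7 × 6 = 42
Total cost = 1449.
Q ships 76 of its 118, leaving 42.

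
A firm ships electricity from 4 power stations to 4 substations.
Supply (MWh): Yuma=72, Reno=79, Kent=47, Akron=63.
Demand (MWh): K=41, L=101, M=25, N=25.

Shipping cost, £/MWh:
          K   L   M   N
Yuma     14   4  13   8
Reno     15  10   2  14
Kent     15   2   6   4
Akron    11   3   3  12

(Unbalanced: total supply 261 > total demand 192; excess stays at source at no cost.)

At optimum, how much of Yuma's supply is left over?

Minimum-cost shipments:
  Yuma->L: 57 × £4 = £228
  Reno->M: 25 × £2 = £50
  Kent->L: 22 × £2 = £44
  Kent->N: 25 × £4 = £100
  Akron->K: 41 × £11 = £451
  Akron->L: 22 × £3 = £66
Total cost = £939.
Yuma ships 57 of its 72, leaving 15.

15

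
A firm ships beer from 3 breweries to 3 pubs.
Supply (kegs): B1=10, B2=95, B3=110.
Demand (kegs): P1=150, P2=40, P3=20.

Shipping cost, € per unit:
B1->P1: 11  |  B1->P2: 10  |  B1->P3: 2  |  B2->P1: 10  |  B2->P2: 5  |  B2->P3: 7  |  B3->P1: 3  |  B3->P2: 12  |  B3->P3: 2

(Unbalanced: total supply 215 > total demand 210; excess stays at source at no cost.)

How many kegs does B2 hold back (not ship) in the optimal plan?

An optimal plan:
  B1 to P3: 10 kegs
  B2 to P1: 40 kegs
  B2 to P2: 40 kegs
  B2 to P3: 10 kegs
  B3 to P1: 110 kegs
Total cost = €1020.
B2 ships 90 of its 95, leaving 5.

5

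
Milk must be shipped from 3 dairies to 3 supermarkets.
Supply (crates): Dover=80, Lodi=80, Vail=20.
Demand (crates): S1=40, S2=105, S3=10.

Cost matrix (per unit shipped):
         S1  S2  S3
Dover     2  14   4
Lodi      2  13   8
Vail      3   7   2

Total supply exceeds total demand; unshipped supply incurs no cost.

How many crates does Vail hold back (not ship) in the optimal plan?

0

Minimum-cost shipments:
  Dover–S1: 40 × 2 = 80
  Dover–S2: 5 × 14 = 70
  Dover–S3: 10 × 4 = 40
  Lodi–S2: 80 × 13 = 1040
  Vail–S2: 20 × 7 = 140
Total cost = 1370.
Vail ships 20 of its 20, leaving 0.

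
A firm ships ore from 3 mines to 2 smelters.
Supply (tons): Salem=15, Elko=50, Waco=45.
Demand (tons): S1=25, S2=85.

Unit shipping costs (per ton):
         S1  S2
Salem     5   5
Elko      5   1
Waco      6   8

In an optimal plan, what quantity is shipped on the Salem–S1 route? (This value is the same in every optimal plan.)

0

The minimum-cost plan:
  Salem->S2: 15 × 5 = 75
  Elko->S2: 50 × 1 = 50
  Waco->S1: 25 × 6 = 150
  Waco->S2: 20 × 8 = 160
Total cost = 435.
The route Salem→S1 is not used.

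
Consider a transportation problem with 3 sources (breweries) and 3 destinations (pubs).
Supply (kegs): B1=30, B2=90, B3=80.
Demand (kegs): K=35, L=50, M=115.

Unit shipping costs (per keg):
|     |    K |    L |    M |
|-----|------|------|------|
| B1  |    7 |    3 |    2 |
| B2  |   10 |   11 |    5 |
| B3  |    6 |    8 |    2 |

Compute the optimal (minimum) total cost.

One minimum-cost allocation:
  B1–L: 30 × 3 = 90
  B2–M: 90 × 5 = 450
  B3–K: 35 × 6 = 210
  B3–L: 20 × 8 = 160
  B3–M: 25 × 2 = 50
Total = 90 + 450 + 210 + 160 + 50 = 960.

960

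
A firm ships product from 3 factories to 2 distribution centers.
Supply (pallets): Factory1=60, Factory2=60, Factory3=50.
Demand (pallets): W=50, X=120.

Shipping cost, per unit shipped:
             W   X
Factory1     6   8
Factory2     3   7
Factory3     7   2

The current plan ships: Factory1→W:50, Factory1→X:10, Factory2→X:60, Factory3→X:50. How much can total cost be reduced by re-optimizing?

100

Current plan cost = 50·6 + 10·8 + 60·7 + 50·2 = 900.
Optimal plan:
  Factory1 to X: 60 × 8 = 480
  Factory2 to W: 50 × 3 = 150
  Factory2 to X: 10 × 7 = 70
  Factory3 to X: 50 × 2 = 100
Optimal cost = 800.
Saving = 900 − 800 = 100.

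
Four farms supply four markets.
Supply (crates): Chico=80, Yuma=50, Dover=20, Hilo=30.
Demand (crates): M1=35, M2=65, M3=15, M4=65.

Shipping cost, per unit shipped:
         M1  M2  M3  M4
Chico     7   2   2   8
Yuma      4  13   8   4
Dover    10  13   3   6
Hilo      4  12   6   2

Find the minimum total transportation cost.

540

Optimal allocation:
  Chico->M2: 65 × 2 = 130
  Chico->M3: 15 × 2 = 30
  Yuma->M1: 35 × 4 = 140
  Yuma->M4: 15 × 4 = 60
  Dover->M4: 20 × 6 = 120
  Hilo->M4: 30 × 2 = 60
Total = 130 + 30 + 140 + 60 + 120 + 60 = 540.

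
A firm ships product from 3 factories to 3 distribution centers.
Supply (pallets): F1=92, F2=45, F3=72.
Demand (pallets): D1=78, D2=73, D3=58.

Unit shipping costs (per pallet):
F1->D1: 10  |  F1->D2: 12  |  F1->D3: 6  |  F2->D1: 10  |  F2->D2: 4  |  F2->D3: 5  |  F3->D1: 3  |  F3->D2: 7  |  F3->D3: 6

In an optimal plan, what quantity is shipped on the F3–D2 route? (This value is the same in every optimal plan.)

Solving gives:
  F1 to D1: 6 × 10 = 60
  F1 to D2: 28 × 12 = 336
  F1 to D3: 58 × 6 = 348
  F2 to D2: 45 × 4 = 180
  F3 to D1: 72 × 3 = 216
Total cost = 1140.
The route F3→D2 is not used.

0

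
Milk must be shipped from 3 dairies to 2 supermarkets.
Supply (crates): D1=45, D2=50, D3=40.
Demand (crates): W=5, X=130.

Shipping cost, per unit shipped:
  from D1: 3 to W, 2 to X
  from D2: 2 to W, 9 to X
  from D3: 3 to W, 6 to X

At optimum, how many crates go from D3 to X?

40

The minimum-cost plan:
  D1 to X: 45 crates
  D2 to W: 5 crates
  D2 to X: 45 crates
  D3 to X: 40 crates
Total cost = 745.
So D3→X carries 40 crates.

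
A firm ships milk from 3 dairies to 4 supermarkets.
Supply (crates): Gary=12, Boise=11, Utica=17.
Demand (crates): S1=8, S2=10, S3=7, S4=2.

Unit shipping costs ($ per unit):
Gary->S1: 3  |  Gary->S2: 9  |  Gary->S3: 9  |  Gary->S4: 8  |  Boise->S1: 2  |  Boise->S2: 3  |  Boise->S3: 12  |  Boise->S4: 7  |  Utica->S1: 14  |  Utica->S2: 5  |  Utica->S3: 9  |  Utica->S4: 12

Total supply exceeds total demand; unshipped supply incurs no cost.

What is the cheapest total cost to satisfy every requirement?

A cheapest plan:
  Gary→S1: 7 × $3 = $21
  Gary→S3: 3 × $9 = $27
  Gary→S4: 2 × $8 = $16
  Boise→S1: 1 × $2 = $2
  Boise→S2: 10 × $3 = $30
  Utica→S3: 4 × $9 = $36
Total = 21 + 27 + 16 + 2 + 30 + 36 = $132.

132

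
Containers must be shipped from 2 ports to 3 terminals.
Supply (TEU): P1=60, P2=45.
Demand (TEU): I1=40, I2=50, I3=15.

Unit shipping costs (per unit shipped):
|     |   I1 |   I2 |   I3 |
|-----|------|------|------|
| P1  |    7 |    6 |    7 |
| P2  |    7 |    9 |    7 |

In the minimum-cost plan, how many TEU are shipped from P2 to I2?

The minimum-cost plan:
  P1–I1: 10 × 7 = 70
  P1–I2: 50 × 6 = 300
  P2–I1: 30 × 7 = 210
  P2–I3: 15 × 7 = 105
Total cost = 685.
The route P2→I2 is not used.

0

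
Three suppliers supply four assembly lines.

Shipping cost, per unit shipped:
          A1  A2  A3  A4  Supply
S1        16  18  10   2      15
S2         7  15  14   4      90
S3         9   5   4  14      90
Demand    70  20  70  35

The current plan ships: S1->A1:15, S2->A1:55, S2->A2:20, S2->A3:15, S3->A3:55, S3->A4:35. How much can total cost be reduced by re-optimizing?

Current plan cost = 15·16 + 55·7 + 20·15 + 15·14 + 55·4 + 35·14 = 1845.
Optimal plan:
  S1 to A4: 15 × 2 = 30
  S2 to A1: 70 × 7 = 490
  S2 to A4: 20 × 4 = 80
  S3 to A2: 20 × 5 = 100
  S3 to A3: 70 × 4 = 280
Optimal cost = 980.
Saving = 1845 − 980 = 865.

865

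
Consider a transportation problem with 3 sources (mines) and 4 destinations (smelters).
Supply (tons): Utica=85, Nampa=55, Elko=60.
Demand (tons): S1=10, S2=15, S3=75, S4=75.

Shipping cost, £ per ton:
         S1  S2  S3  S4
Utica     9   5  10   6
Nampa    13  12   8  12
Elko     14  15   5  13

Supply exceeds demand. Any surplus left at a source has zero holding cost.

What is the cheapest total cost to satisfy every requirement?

One minimum-cost allocation:
  Utica->S2: 15 × £5 = £75
  Utica->S4: 70 × £6 = £420
  Nampa->S1: 10 × £13 = £130
  Nampa->S3: 15 × £8 = £120
  Nampa->S4: 5 × £12 = £60
  Elko->S3: 60 × £5 = £300
Total = 75 + 420 + 130 + 120 + 60 + 300 = £1105.

1105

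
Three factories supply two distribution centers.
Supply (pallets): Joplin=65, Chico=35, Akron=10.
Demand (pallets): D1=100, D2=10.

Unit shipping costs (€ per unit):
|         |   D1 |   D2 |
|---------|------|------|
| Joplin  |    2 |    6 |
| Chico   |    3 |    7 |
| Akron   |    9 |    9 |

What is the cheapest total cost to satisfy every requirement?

325

Optimal allocation:
  Joplin–D1: 65 pallets
  Chico–D1: 35 pallets
  Akron–D2: 10 pallets
Total cost = €325.
(Supply check: Joplin ships 65; Chico ships 35; Akron ships 10.)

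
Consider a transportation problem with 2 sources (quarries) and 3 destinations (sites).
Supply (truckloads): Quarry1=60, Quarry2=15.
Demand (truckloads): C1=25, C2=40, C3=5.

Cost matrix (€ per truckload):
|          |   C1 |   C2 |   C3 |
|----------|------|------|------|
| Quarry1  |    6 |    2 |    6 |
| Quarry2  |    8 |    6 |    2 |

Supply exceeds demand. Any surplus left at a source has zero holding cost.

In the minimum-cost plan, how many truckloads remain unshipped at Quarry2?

An optimal plan:
  Quarry1 to C1: 20 × €6 = €120
  Quarry1 to C2: 40 × €2 = €80
  Quarry2 to C1: 5 × €8 = €40
  Quarry2 to C3: 5 × €2 = €10
Total cost = €250.
Quarry2 ships 10 of its 15, leaving 5.

5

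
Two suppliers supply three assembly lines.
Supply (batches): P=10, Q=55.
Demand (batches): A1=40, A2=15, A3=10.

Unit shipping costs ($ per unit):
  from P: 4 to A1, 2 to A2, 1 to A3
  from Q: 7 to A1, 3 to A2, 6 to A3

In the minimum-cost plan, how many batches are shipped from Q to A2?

Optimal shipments:
  P to A3: 10 × $1 = $10
  Q to A1: 40 × $7 = $280
  Q to A2: 15 × $3 = $45
Total cost = $335.
So Q→A2 carries 15 batches.

15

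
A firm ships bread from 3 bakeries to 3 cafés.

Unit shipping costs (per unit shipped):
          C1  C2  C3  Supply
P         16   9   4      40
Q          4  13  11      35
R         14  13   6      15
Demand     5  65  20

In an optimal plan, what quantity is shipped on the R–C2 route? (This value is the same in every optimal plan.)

0

The minimum-cost plan:
  P–C2: 35 × 9 = 315
  P–C3: 5 × 4 = 20
  Q–C1: 5 × 4 = 20
  Q–C2: 30 × 13 = 390
  R–C3: 15 × 6 = 90
Total cost = 835.
The route R→C2 is not used.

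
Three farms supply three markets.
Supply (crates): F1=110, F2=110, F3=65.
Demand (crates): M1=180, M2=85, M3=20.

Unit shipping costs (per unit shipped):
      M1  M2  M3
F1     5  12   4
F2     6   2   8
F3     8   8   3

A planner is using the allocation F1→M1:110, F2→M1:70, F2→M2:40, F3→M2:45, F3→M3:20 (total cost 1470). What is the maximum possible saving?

180

Current plan cost = 110·5 + 70·6 + 40·2 + 45·8 + 20·3 = 1470.
Optimal plan:
  F1→M1: 110 × 5 = 550
  F2→M1: 25 × 6 = 150
  F2→M2: 85 × 2 = 170
  F3→M1: 45 × 8 = 360
  F3→M3: 20 × 3 = 60
Optimal cost = 1290.
Saving = 1470 − 1290 = 180.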